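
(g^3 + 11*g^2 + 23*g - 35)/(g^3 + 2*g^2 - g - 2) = (g^2 + 12*g + 35)/(g^2 + 3*g + 2)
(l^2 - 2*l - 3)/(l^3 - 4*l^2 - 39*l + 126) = (l + 1)/(l^2 - l - 42)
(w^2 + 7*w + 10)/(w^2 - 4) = (w + 5)/(w - 2)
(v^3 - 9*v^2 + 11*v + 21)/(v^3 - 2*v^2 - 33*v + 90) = (v^2 - 6*v - 7)/(v^2 + v - 30)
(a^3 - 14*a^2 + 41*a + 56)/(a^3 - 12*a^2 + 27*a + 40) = (a - 7)/(a - 5)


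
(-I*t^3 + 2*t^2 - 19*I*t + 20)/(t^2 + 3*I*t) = (-I*t^3 + 2*t^2 - 19*I*t + 20)/(t*(t + 3*I))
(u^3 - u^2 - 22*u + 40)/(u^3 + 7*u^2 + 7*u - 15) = (u^2 - 6*u + 8)/(u^2 + 2*u - 3)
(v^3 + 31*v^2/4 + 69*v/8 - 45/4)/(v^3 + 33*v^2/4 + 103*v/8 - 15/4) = (4*v - 3)/(4*v - 1)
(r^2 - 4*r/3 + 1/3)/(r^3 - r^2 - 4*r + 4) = (r - 1/3)/(r^2 - 4)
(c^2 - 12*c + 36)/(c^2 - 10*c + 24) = (c - 6)/(c - 4)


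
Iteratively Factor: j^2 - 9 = (j - 3)*(j + 3)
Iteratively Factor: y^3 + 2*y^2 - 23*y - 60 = (y + 4)*(y^2 - 2*y - 15) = (y - 5)*(y + 4)*(y + 3)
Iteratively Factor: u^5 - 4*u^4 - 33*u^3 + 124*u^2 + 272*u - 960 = (u + 4)*(u^4 - 8*u^3 - u^2 + 128*u - 240) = (u - 3)*(u + 4)*(u^3 - 5*u^2 - 16*u + 80) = (u - 3)*(u + 4)^2*(u^2 - 9*u + 20) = (u - 4)*(u - 3)*(u + 4)^2*(u - 5)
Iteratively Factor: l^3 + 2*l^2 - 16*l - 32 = (l + 2)*(l^2 - 16) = (l - 4)*(l + 2)*(l + 4)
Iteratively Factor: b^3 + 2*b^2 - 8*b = (b - 2)*(b^2 + 4*b) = b*(b - 2)*(b + 4)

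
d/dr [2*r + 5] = 2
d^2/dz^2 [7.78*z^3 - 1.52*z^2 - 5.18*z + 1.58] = 46.68*z - 3.04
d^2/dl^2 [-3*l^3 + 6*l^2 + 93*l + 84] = 12 - 18*l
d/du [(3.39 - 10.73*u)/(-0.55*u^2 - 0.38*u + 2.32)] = (-5.9015*u^2 + 3.729*u - 23.6054)/(0.3025*u^4 + 0.418*u^3 - 2.4076*u^2 - 1.7632*u + 5.3824)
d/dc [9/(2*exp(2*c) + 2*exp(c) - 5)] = (-36*exp(c) - 18)*exp(c)/(2*exp(2*c) + 2*exp(c) - 5)^2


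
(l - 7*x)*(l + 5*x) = l^2 - 2*l*x - 35*x^2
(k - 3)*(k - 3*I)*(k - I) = k^3 - 3*k^2 - 4*I*k^2 - 3*k + 12*I*k + 9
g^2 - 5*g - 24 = (g - 8)*(g + 3)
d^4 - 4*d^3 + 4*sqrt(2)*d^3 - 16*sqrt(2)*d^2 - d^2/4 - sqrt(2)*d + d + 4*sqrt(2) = (d - 4)*(d - 1/2)*(d + 1/2)*(d + 4*sqrt(2))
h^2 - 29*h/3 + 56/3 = (h - 7)*(h - 8/3)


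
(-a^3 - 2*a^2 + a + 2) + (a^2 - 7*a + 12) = -a^3 - a^2 - 6*a + 14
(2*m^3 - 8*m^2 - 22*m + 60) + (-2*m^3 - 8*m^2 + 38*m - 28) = -16*m^2 + 16*m + 32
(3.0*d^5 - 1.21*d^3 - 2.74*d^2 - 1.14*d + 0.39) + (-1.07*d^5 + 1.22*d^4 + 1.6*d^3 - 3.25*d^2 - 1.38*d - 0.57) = 1.93*d^5 + 1.22*d^4 + 0.39*d^3 - 5.99*d^2 - 2.52*d - 0.18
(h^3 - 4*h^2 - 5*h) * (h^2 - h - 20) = h^5 - 5*h^4 - 21*h^3 + 85*h^2 + 100*h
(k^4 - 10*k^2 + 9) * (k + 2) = k^5 + 2*k^4 - 10*k^3 - 20*k^2 + 9*k + 18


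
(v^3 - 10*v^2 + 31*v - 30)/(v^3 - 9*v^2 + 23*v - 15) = (v - 2)/(v - 1)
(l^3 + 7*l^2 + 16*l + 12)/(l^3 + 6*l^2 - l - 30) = (l^2 + 4*l + 4)/(l^2 + 3*l - 10)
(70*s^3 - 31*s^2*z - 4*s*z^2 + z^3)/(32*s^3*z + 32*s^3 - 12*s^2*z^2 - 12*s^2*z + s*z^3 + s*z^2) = (70*s^3 - 31*s^2*z - 4*s*z^2 + z^3)/(s*(32*s^2*z + 32*s^2 - 12*s*z^2 - 12*s*z + z^3 + z^2))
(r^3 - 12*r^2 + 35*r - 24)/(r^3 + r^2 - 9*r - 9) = (r^2 - 9*r + 8)/(r^2 + 4*r + 3)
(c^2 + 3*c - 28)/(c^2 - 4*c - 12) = (-c^2 - 3*c + 28)/(-c^2 + 4*c + 12)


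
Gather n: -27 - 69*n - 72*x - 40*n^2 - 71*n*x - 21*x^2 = -40*n^2 + n*(-71*x - 69) - 21*x^2 - 72*x - 27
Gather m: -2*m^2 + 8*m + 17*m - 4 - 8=-2*m^2 + 25*m - 12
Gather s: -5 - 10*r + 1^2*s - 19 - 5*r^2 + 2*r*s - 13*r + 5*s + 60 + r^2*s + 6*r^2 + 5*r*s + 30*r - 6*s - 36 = r^2 + 7*r + s*(r^2 + 7*r)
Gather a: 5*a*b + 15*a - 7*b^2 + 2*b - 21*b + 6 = a*(5*b + 15) - 7*b^2 - 19*b + 6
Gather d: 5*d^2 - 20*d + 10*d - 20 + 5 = 5*d^2 - 10*d - 15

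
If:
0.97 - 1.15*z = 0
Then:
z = 0.84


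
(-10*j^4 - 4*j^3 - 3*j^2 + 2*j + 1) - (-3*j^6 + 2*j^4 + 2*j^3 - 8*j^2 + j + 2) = 3*j^6 - 12*j^4 - 6*j^3 + 5*j^2 + j - 1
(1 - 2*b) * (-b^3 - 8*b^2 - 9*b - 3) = 2*b^4 + 15*b^3 + 10*b^2 - 3*b - 3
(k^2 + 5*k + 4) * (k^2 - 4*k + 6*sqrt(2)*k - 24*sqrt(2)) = k^4 + k^3 + 6*sqrt(2)*k^3 - 16*k^2 + 6*sqrt(2)*k^2 - 96*sqrt(2)*k - 16*k - 96*sqrt(2)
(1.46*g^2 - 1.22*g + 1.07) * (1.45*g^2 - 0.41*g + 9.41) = 2.117*g^4 - 2.3676*g^3 + 15.7903*g^2 - 11.9189*g + 10.0687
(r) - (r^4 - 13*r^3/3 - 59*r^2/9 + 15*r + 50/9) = -r^4 + 13*r^3/3 + 59*r^2/9 - 14*r - 50/9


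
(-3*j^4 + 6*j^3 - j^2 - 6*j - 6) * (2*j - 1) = -6*j^5 + 15*j^4 - 8*j^3 - 11*j^2 - 6*j + 6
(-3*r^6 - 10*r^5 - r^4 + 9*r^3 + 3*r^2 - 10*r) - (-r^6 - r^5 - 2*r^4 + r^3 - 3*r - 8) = -2*r^6 - 9*r^5 + r^4 + 8*r^3 + 3*r^2 - 7*r + 8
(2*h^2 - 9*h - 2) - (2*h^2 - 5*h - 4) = 2 - 4*h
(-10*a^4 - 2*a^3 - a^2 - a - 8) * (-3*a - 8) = 30*a^5 + 86*a^4 + 19*a^3 + 11*a^2 + 32*a + 64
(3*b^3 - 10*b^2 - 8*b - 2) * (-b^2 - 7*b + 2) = -3*b^5 - 11*b^4 + 84*b^3 + 38*b^2 - 2*b - 4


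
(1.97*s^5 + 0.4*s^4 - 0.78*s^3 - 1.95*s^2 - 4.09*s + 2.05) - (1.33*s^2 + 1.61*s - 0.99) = 1.97*s^5 + 0.4*s^4 - 0.78*s^3 - 3.28*s^2 - 5.7*s + 3.04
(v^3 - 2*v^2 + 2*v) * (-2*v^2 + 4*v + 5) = -2*v^5 + 8*v^4 - 7*v^3 - 2*v^2 + 10*v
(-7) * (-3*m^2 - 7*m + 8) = 21*m^2 + 49*m - 56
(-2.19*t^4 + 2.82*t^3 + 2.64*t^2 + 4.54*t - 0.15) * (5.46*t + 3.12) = -11.9574*t^5 + 8.5644*t^4 + 23.2128*t^3 + 33.0252*t^2 + 13.3458*t - 0.468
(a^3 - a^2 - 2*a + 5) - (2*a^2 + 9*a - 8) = a^3 - 3*a^2 - 11*a + 13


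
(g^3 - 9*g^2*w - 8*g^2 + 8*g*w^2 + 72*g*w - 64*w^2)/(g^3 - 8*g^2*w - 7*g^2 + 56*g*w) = (g^2 - g*w - 8*g + 8*w)/(g*(g - 7))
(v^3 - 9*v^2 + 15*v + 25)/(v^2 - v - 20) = (v^2 - 4*v - 5)/(v + 4)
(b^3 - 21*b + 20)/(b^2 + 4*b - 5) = b - 4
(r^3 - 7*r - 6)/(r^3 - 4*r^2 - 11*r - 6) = (r^2 - r - 6)/(r^2 - 5*r - 6)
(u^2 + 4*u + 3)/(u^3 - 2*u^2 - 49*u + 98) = (u^2 + 4*u + 3)/(u^3 - 2*u^2 - 49*u + 98)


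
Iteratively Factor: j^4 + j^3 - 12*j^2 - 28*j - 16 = (j + 1)*(j^3 - 12*j - 16) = (j - 4)*(j + 1)*(j^2 + 4*j + 4) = (j - 4)*(j + 1)*(j + 2)*(j + 2)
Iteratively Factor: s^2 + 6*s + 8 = (s + 2)*(s + 4)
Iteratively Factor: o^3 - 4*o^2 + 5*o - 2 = (o - 1)*(o^2 - 3*o + 2) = (o - 1)^2*(o - 2)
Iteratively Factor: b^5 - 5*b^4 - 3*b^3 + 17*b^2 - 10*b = (b - 5)*(b^4 - 3*b^2 + 2*b) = (b - 5)*(b - 1)*(b^3 + b^2 - 2*b) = b*(b - 5)*(b - 1)*(b^2 + b - 2) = b*(b - 5)*(b - 1)^2*(b + 2)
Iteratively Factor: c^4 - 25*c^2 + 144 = (c + 4)*(c^3 - 4*c^2 - 9*c + 36) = (c - 4)*(c + 4)*(c^2 - 9) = (c - 4)*(c + 3)*(c + 4)*(c - 3)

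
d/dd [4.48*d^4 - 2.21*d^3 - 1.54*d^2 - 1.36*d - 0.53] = 17.92*d^3 - 6.63*d^2 - 3.08*d - 1.36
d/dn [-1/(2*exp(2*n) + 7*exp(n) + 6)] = (4*exp(n) + 7)*exp(n)/(2*exp(2*n) + 7*exp(n) + 6)^2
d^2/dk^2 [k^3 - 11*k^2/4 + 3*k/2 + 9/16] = 6*k - 11/2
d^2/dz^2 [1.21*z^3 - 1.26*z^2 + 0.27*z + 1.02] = 7.26*z - 2.52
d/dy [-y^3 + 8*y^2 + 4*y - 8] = -3*y^2 + 16*y + 4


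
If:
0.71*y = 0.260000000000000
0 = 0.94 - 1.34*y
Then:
No Solution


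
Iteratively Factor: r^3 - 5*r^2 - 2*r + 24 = (r - 3)*(r^2 - 2*r - 8) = (r - 3)*(r + 2)*(r - 4)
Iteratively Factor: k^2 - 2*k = (k)*(k - 2)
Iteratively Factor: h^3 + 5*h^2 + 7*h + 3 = (h + 1)*(h^2 + 4*h + 3) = (h + 1)^2*(h + 3)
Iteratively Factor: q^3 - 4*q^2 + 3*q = (q)*(q^2 - 4*q + 3) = q*(q - 3)*(q - 1)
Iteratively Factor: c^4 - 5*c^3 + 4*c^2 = (c)*(c^3 - 5*c^2 + 4*c) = c*(c - 1)*(c^2 - 4*c) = c^2*(c - 1)*(c - 4)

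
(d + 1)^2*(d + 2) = d^3 + 4*d^2 + 5*d + 2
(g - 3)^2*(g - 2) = g^3 - 8*g^2 + 21*g - 18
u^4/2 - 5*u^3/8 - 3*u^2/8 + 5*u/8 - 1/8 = (u/2 + 1/2)*(u - 1)^2*(u - 1/4)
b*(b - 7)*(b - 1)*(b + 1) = b^4 - 7*b^3 - b^2 + 7*b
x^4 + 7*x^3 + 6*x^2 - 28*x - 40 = (x - 2)*(x + 2)^2*(x + 5)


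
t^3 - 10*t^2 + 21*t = t*(t - 7)*(t - 3)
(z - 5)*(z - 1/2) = z^2 - 11*z/2 + 5/2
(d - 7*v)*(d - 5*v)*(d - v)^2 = d^4 - 14*d^3*v + 60*d^2*v^2 - 82*d*v^3 + 35*v^4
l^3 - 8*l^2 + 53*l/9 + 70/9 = (l - 7)*(l - 5/3)*(l + 2/3)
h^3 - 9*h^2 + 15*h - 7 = (h - 7)*(h - 1)^2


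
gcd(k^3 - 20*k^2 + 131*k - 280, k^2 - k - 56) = k - 8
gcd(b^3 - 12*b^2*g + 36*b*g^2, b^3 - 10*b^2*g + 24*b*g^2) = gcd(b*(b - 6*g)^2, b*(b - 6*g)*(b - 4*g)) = b^2 - 6*b*g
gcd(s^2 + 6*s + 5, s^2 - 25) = s + 5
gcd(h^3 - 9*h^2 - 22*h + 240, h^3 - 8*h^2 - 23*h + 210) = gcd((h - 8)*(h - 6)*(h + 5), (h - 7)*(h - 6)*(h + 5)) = h^2 - h - 30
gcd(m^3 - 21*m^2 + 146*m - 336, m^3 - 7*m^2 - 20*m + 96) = m - 8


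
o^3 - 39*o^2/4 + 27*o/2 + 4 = (o - 8)*(o - 2)*(o + 1/4)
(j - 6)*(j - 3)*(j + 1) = j^3 - 8*j^2 + 9*j + 18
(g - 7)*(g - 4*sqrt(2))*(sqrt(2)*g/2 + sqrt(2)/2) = sqrt(2)*g^3/2 - 3*sqrt(2)*g^2 - 4*g^2 - 7*sqrt(2)*g/2 + 24*g + 28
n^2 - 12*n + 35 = (n - 7)*(n - 5)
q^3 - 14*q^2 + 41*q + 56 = (q - 8)*(q - 7)*(q + 1)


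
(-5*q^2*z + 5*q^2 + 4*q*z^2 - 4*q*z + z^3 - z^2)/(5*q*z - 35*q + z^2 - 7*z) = (-q*z + q + z^2 - z)/(z - 7)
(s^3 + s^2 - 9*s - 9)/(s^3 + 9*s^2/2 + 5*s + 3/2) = 2*(s - 3)/(2*s + 1)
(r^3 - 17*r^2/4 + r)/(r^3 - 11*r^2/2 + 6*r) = (4*r - 1)/(2*(2*r - 3))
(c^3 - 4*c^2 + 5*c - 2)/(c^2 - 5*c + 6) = (c^2 - 2*c + 1)/(c - 3)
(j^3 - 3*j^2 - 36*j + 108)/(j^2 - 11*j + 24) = (j^2 - 36)/(j - 8)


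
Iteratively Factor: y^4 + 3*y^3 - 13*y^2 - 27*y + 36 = (y - 1)*(y^3 + 4*y^2 - 9*y - 36) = (y - 1)*(y + 4)*(y^2 - 9) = (y - 1)*(y + 3)*(y + 4)*(y - 3)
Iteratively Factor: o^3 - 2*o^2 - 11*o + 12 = (o + 3)*(o^2 - 5*o + 4) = (o - 4)*(o + 3)*(o - 1)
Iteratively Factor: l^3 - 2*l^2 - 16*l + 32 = (l + 4)*(l^2 - 6*l + 8) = (l - 4)*(l + 4)*(l - 2)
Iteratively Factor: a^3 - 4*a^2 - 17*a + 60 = (a + 4)*(a^2 - 8*a + 15) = (a - 3)*(a + 4)*(a - 5)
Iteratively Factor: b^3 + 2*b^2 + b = (b + 1)*(b^2 + b) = b*(b + 1)*(b + 1)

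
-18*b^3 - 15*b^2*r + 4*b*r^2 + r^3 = (-3*b + r)*(b + r)*(6*b + r)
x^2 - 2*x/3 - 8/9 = (x - 4/3)*(x + 2/3)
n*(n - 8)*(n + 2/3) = n^3 - 22*n^2/3 - 16*n/3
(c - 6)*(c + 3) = c^2 - 3*c - 18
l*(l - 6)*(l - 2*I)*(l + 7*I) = l^4 - 6*l^3 + 5*I*l^3 + 14*l^2 - 30*I*l^2 - 84*l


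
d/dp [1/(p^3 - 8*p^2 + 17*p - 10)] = (-3*p^2 + 16*p - 17)/(p^3 - 8*p^2 + 17*p - 10)^2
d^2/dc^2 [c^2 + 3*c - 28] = 2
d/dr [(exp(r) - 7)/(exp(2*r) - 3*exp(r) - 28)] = -exp(r)/(exp(2*r) + 8*exp(r) + 16)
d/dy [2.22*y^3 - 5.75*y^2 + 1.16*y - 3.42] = 6.66*y^2 - 11.5*y + 1.16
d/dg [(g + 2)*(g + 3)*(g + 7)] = 3*g^2 + 24*g + 41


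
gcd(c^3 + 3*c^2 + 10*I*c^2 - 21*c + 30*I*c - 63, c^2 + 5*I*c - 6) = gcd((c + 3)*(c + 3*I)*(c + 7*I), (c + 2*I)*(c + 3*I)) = c + 3*I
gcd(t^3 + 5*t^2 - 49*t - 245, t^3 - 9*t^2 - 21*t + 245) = t^2 - 2*t - 35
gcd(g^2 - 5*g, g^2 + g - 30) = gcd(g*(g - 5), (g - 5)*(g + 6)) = g - 5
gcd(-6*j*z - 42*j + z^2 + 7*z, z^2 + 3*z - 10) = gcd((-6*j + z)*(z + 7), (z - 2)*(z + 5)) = 1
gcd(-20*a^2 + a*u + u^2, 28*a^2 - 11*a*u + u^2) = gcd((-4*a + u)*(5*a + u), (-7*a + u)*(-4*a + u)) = -4*a + u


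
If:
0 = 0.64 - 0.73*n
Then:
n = 0.88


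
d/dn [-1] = 0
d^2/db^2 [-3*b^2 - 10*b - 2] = -6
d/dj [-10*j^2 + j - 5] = 1 - 20*j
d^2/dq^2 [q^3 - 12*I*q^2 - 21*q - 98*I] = 6*q - 24*I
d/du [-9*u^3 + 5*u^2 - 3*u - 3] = -27*u^2 + 10*u - 3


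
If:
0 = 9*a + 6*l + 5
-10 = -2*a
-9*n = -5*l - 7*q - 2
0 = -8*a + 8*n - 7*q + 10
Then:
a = 5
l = -25/3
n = -209/3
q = -1762/21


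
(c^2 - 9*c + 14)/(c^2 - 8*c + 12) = (c - 7)/(c - 6)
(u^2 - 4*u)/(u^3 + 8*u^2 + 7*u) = (u - 4)/(u^2 + 8*u + 7)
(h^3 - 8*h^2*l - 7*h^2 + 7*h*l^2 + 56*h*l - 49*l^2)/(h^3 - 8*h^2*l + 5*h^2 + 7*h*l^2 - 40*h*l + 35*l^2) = (h - 7)/(h + 5)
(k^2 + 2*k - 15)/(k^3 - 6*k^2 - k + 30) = (k + 5)/(k^2 - 3*k - 10)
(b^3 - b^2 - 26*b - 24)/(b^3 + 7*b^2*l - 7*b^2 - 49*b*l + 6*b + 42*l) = (b^2 + 5*b + 4)/(b^2 + 7*b*l - b - 7*l)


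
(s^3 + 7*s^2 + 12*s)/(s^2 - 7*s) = (s^2 + 7*s + 12)/(s - 7)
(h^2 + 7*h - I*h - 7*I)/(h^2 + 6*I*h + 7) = (h + 7)/(h + 7*I)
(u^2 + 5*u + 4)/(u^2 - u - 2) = (u + 4)/(u - 2)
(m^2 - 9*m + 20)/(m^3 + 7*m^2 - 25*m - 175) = (m - 4)/(m^2 + 12*m + 35)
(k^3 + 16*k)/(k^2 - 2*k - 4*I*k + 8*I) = k*(k + 4*I)/(k - 2)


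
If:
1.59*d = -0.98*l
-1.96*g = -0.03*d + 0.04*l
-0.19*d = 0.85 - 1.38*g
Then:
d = -6.90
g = -0.33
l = 11.20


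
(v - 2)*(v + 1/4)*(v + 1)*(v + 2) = v^4 + 5*v^3/4 - 15*v^2/4 - 5*v - 1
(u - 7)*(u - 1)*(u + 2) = u^3 - 6*u^2 - 9*u + 14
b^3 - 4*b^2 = b^2*(b - 4)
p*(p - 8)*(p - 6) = p^3 - 14*p^2 + 48*p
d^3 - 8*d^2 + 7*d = d*(d - 7)*(d - 1)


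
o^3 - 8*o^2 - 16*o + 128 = (o - 8)*(o - 4)*(o + 4)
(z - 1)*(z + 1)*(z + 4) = z^3 + 4*z^2 - z - 4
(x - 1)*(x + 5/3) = x^2 + 2*x/3 - 5/3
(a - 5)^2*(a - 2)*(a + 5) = a^4 - 7*a^3 - 15*a^2 + 175*a - 250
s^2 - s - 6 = (s - 3)*(s + 2)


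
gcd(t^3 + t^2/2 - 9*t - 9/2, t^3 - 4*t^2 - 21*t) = t + 3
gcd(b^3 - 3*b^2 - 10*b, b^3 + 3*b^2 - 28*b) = b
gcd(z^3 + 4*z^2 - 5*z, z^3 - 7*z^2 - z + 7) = z - 1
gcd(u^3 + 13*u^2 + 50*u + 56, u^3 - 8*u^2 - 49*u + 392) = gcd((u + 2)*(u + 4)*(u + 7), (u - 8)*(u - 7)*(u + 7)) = u + 7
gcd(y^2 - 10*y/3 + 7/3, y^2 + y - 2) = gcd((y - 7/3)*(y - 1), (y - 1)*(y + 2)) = y - 1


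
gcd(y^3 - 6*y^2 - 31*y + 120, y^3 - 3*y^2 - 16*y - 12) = 1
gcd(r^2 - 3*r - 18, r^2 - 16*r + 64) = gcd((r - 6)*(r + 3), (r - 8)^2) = 1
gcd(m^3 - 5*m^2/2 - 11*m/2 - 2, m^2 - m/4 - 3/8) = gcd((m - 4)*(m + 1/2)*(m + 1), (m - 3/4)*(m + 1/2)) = m + 1/2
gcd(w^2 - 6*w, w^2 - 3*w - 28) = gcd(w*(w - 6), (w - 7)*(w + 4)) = 1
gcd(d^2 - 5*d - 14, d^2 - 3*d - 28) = d - 7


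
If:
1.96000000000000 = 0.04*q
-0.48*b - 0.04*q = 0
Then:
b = -4.08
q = 49.00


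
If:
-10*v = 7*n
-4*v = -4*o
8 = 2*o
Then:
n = -40/7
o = 4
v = 4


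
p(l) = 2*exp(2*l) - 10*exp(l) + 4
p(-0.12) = -3.30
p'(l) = 4*exp(2*l) - 10*exp(l)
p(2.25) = 89.16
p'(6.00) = 646984.88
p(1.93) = 30.04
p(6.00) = 321479.29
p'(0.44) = -5.88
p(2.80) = 380.41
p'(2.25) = 265.19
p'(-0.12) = -5.72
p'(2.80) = 917.26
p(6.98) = 2300153.81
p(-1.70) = 2.24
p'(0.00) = -6.00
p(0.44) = -6.71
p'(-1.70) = -1.69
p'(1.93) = 120.97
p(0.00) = -4.00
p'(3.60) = 4991.74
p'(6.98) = 4611048.80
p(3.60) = 2316.88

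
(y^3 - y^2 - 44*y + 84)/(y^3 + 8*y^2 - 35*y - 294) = (y - 2)/(y + 7)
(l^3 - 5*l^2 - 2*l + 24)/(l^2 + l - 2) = (l^2 - 7*l + 12)/(l - 1)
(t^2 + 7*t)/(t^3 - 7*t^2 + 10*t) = (t + 7)/(t^2 - 7*t + 10)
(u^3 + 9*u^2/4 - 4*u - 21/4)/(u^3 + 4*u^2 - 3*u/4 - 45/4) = (4*u^2 - 3*u - 7)/(4*u^2 + 4*u - 15)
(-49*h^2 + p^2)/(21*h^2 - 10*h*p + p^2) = (7*h + p)/(-3*h + p)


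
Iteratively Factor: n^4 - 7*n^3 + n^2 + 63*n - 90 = (n - 5)*(n^3 - 2*n^2 - 9*n + 18) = (n - 5)*(n + 3)*(n^2 - 5*n + 6) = (n - 5)*(n - 3)*(n + 3)*(n - 2)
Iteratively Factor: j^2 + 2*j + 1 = (j + 1)*(j + 1)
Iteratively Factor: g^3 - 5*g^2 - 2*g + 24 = (g - 3)*(g^2 - 2*g - 8) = (g - 3)*(g + 2)*(g - 4)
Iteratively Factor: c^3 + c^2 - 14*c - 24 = (c + 3)*(c^2 - 2*c - 8) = (c + 2)*(c + 3)*(c - 4)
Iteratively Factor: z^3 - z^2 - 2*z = (z - 2)*(z^2 + z) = (z - 2)*(z + 1)*(z)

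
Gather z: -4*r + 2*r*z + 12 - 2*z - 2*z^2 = -4*r - 2*z^2 + z*(2*r - 2) + 12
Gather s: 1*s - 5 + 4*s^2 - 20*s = 4*s^2 - 19*s - 5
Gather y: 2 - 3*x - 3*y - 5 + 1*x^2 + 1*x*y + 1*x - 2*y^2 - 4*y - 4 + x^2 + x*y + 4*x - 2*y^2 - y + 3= 2*x^2 + 2*x - 4*y^2 + y*(2*x - 8) - 4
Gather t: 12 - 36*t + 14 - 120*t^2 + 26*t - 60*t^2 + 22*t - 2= -180*t^2 + 12*t + 24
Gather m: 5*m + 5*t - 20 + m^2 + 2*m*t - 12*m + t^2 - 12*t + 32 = m^2 + m*(2*t - 7) + t^2 - 7*t + 12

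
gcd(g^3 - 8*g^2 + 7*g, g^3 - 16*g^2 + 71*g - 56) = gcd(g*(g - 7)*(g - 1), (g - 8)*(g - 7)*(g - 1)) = g^2 - 8*g + 7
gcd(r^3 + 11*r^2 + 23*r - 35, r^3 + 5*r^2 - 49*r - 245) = r^2 + 12*r + 35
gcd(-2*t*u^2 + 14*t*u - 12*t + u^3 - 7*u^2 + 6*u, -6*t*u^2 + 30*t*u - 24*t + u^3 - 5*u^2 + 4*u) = u - 1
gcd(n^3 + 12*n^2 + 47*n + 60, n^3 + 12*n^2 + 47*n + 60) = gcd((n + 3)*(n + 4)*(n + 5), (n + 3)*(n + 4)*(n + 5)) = n^3 + 12*n^2 + 47*n + 60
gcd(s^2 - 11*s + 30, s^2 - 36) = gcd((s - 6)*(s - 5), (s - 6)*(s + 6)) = s - 6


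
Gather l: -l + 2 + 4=6 - l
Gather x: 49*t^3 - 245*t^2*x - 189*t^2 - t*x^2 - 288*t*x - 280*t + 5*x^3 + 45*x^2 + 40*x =49*t^3 - 189*t^2 - 280*t + 5*x^3 + x^2*(45 - t) + x*(-245*t^2 - 288*t + 40)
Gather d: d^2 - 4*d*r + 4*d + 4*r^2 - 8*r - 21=d^2 + d*(4 - 4*r) + 4*r^2 - 8*r - 21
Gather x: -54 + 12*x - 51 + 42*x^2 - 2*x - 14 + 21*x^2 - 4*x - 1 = 63*x^2 + 6*x - 120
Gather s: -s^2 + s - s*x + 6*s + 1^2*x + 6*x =-s^2 + s*(7 - x) + 7*x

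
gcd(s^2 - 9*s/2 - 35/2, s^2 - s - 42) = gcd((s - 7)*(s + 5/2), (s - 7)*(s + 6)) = s - 7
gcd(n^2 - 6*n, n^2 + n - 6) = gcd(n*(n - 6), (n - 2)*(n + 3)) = 1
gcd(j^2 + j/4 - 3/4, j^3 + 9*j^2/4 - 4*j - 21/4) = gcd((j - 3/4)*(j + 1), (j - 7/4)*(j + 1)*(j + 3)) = j + 1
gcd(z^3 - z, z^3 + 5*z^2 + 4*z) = z^2 + z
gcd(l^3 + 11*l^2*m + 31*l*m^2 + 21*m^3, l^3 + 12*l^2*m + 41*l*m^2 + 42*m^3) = l^2 + 10*l*m + 21*m^2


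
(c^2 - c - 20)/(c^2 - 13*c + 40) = (c + 4)/(c - 8)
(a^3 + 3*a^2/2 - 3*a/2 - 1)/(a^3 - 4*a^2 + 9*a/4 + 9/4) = 2*(a^2 + a - 2)/(2*a^2 - 9*a + 9)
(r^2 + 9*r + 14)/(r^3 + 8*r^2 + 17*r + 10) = (r + 7)/(r^2 + 6*r + 5)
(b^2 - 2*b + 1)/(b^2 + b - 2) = (b - 1)/(b + 2)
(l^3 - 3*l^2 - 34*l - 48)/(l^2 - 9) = (l^2 - 6*l - 16)/(l - 3)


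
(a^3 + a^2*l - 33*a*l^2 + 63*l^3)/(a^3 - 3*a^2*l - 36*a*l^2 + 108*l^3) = (a^2 + 4*a*l - 21*l^2)/(a^2 - 36*l^2)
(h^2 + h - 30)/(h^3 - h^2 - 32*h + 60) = 1/(h - 2)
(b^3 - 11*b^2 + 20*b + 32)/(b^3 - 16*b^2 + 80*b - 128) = (b + 1)/(b - 4)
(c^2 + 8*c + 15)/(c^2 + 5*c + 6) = (c + 5)/(c + 2)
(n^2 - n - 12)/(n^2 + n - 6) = (n - 4)/(n - 2)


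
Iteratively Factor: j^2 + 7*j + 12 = (j + 3)*(j + 4)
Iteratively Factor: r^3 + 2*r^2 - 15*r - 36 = (r + 3)*(r^2 - r - 12) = (r + 3)^2*(r - 4)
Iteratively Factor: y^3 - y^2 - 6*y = (y - 3)*(y^2 + 2*y) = (y - 3)*(y + 2)*(y)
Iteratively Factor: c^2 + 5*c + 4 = (c + 4)*(c + 1)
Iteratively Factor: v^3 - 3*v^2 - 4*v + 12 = (v - 3)*(v^2 - 4) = (v - 3)*(v - 2)*(v + 2)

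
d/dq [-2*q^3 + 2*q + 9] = 2 - 6*q^2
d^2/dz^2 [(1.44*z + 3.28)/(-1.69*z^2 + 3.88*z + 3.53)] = ((1.44*z + 3.28)*(3.38*z - 3.88)*(6.76*z - 7.76) + (14.6016*z - 0.0879999999999992)*(-1.69*z^2 + 3.88*z + 3.53))/(-1.69*z^2 + 3.88*z + 3.53)^3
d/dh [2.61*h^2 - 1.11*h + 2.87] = 5.22*h - 1.11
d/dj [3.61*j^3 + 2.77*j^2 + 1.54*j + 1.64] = 10.83*j^2 + 5.54*j + 1.54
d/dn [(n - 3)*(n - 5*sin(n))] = n + (3 - n)*(5*cos(n) - 1) - 5*sin(n)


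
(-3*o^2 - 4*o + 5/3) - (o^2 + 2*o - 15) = -4*o^2 - 6*o + 50/3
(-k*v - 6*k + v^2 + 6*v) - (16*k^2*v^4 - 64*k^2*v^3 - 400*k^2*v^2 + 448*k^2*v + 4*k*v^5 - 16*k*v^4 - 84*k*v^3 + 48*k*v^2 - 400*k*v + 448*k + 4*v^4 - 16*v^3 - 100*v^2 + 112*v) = -16*k^2*v^4 + 64*k^2*v^3 + 400*k^2*v^2 - 448*k^2*v - 4*k*v^5 + 16*k*v^4 + 84*k*v^3 - 48*k*v^2 + 399*k*v - 454*k - 4*v^4 + 16*v^3 + 101*v^2 - 106*v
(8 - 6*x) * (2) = 16 - 12*x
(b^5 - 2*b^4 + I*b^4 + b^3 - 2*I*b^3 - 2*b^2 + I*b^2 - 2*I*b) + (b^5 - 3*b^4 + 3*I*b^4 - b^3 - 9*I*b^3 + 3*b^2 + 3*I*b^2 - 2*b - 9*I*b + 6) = 2*b^5 - 5*b^4 + 4*I*b^4 - 11*I*b^3 + b^2 + 4*I*b^2 - 2*b - 11*I*b + 6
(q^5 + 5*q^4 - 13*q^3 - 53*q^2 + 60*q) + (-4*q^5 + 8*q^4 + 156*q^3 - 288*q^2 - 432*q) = -3*q^5 + 13*q^4 + 143*q^3 - 341*q^2 - 372*q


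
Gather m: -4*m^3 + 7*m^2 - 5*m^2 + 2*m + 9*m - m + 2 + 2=-4*m^3 + 2*m^2 + 10*m + 4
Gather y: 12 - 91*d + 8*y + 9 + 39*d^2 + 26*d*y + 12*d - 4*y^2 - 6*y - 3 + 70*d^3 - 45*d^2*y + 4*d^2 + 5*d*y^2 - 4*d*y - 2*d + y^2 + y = 70*d^3 + 43*d^2 - 81*d + y^2*(5*d - 3) + y*(-45*d^2 + 22*d + 3) + 18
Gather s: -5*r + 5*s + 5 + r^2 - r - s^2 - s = r^2 - 6*r - s^2 + 4*s + 5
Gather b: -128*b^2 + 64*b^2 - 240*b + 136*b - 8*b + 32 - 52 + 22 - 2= -64*b^2 - 112*b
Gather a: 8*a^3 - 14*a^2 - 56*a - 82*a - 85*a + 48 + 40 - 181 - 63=8*a^3 - 14*a^2 - 223*a - 156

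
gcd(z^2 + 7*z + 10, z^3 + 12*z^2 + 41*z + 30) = z + 5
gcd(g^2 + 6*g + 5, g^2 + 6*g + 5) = g^2 + 6*g + 5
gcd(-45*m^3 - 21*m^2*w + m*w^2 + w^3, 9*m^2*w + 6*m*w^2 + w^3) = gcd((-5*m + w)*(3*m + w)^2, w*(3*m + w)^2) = 9*m^2 + 6*m*w + w^2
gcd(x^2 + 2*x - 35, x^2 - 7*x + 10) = x - 5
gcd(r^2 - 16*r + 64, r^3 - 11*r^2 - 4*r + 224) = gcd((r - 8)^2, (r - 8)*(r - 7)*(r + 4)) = r - 8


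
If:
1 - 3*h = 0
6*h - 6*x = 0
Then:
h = 1/3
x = 1/3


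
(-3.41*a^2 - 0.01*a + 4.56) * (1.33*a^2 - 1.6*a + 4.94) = -4.5353*a^4 + 5.4427*a^3 - 10.7646*a^2 - 7.3454*a + 22.5264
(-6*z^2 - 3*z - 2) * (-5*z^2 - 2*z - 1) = 30*z^4 + 27*z^3 + 22*z^2 + 7*z + 2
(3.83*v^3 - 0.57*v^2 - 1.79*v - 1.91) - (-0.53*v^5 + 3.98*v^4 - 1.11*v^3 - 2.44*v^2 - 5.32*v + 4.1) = 0.53*v^5 - 3.98*v^4 + 4.94*v^3 + 1.87*v^2 + 3.53*v - 6.01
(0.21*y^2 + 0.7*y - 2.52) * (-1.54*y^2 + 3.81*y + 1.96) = -0.3234*y^4 - 0.2779*y^3 + 6.9594*y^2 - 8.2292*y - 4.9392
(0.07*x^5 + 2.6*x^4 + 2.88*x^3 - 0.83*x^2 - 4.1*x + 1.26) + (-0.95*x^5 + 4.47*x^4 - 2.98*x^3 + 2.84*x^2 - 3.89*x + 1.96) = -0.88*x^5 + 7.07*x^4 - 0.1*x^3 + 2.01*x^2 - 7.99*x + 3.22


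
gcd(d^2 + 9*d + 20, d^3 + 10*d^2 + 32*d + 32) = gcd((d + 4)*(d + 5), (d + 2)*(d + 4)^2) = d + 4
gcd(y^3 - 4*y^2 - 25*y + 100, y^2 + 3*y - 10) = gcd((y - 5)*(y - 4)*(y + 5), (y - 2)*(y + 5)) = y + 5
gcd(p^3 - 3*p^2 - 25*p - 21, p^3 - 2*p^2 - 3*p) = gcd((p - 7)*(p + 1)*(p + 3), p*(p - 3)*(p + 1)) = p + 1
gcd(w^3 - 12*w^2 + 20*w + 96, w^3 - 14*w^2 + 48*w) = w^2 - 14*w + 48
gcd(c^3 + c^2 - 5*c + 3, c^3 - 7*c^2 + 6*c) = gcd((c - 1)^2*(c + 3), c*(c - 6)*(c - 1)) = c - 1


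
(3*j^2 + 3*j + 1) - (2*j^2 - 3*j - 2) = j^2 + 6*j + 3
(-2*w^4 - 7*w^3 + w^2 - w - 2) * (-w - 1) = 2*w^5 + 9*w^4 + 6*w^3 + 3*w + 2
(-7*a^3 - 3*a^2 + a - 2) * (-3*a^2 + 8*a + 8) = 21*a^5 - 47*a^4 - 83*a^3 - 10*a^2 - 8*a - 16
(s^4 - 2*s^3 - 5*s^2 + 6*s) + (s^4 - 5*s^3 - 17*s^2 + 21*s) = 2*s^4 - 7*s^3 - 22*s^2 + 27*s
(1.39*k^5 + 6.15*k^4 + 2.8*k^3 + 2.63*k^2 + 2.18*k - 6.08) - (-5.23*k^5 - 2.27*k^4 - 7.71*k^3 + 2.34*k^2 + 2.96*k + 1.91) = 6.62*k^5 + 8.42*k^4 + 10.51*k^3 + 0.29*k^2 - 0.78*k - 7.99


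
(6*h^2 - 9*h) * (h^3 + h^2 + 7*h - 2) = 6*h^5 - 3*h^4 + 33*h^3 - 75*h^2 + 18*h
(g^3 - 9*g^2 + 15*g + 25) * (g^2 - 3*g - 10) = g^5 - 12*g^4 + 32*g^3 + 70*g^2 - 225*g - 250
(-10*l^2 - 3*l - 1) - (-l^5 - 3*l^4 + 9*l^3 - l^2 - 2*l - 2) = l^5 + 3*l^4 - 9*l^3 - 9*l^2 - l + 1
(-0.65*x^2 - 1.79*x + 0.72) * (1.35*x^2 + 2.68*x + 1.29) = -0.8775*x^4 - 4.1585*x^3 - 4.6637*x^2 - 0.3795*x + 0.9288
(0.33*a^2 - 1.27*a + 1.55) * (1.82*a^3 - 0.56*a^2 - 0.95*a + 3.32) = 0.6006*a^5 - 2.4962*a^4 + 3.2187*a^3 + 1.4341*a^2 - 5.6889*a + 5.146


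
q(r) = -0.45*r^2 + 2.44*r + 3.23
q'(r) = 2.44 - 0.9*r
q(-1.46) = -1.29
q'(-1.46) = 3.75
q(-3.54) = -11.05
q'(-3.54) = 5.63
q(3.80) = 6.00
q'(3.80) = -0.98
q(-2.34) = -4.94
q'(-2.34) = 4.55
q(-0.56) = 1.72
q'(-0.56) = 2.94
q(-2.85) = -7.38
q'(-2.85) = 5.00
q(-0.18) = 2.78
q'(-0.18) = 2.60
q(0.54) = 4.42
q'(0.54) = 1.95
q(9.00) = -11.26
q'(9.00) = -5.66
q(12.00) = -32.29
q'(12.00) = -8.36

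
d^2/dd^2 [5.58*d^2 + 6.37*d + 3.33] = 11.1600000000000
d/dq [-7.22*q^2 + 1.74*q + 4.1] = 1.74 - 14.44*q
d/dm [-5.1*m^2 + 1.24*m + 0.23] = 1.24 - 10.2*m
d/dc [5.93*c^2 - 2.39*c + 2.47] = 11.86*c - 2.39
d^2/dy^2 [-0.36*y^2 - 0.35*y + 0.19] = -0.720000000000000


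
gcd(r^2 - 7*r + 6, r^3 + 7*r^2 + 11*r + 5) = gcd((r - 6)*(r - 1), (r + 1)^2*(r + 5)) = 1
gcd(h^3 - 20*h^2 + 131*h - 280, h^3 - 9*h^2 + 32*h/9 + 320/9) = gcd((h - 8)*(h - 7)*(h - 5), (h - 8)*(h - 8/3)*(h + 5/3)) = h - 8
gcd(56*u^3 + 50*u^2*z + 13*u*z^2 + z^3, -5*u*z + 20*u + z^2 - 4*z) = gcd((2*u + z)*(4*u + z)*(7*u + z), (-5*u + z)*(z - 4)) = 1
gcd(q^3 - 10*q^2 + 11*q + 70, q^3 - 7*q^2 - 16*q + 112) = q - 7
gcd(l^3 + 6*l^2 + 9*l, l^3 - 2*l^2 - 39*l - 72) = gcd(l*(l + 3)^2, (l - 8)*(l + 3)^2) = l^2 + 6*l + 9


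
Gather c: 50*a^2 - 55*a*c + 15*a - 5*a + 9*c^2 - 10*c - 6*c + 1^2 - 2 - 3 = 50*a^2 + 10*a + 9*c^2 + c*(-55*a - 16) - 4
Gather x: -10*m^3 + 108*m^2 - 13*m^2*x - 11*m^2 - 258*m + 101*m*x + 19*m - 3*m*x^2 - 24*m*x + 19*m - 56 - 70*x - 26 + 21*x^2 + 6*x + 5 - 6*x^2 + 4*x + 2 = -10*m^3 + 97*m^2 - 220*m + x^2*(15 - 3*m) + x*(-13*m^2 + 77*m - 60) - 75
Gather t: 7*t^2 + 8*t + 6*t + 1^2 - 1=7*t^2 + 14*t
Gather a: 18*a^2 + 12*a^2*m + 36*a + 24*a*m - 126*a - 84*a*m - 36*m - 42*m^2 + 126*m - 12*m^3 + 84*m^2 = a^2*(12*m + 18) + a*(-60*m - 90) - 12*m^3 + 42*m^2 + 90*m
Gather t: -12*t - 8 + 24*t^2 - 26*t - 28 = 24*t^2 - 38*t - 36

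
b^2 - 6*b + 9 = (b - 3)^2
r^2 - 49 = (r - 7)*(r + 7)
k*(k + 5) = k^2 + 5*k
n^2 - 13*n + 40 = (n - 8)*(n - 5)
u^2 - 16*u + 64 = (u - 8)^2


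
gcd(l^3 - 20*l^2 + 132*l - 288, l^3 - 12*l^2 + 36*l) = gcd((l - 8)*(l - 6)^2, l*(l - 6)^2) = l^2 - 12*l + 36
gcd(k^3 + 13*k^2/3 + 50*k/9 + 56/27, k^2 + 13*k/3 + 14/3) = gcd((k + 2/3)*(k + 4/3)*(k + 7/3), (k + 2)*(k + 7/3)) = k + 7/3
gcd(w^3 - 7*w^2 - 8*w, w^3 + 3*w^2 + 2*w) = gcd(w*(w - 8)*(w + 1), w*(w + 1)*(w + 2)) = w^2 + w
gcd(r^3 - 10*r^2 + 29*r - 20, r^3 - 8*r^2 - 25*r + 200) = r - 5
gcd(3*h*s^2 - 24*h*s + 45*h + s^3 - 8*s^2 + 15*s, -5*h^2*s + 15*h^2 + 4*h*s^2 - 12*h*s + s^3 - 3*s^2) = s - 3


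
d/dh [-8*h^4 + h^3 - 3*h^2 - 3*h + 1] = -32*h^3 + 3*h^2 - 6*h - 3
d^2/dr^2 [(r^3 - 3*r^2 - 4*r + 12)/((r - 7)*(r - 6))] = 24*(7*r^3 - 102*r^2 + 444*r - 496)/(r^6 - 39*r^5 + 633*r^4 - 5473*r^3 + 26586*r^2 - 68796*r + 74088)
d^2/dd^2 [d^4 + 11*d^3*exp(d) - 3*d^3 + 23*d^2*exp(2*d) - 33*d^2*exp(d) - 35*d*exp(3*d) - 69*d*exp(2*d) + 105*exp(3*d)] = 11*d^3*exp(d) + 92*d^2*exp(2*d) + 33*d^2*exp(d) + 12*d^2 - 315*d*exp(3*d) - 92*d*exp(2*d) - 66*d*exp(d) - 18*d + 735*exp(3*d) - 230*exp(2*d) - 66*exp(d)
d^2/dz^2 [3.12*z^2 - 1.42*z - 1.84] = 6.24000000000000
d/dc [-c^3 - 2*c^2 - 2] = c*(-3*c - 4)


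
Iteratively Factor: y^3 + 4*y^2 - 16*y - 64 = (y + 4)*(y^2 - 16) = (y + 4)^2*(y - 4)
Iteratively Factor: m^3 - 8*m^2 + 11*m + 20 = (m - 5)*(m^2 - 3*m - 4) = (m - 5)*(m + 1)*(m - 4)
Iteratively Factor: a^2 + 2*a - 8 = (a + 4)*(a - 2)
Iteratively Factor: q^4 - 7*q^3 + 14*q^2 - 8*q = (q - 2)*(q^3 - 5*q^2 + 4*q) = (q - 2)*(q - 1)*(q^2 - 4*q) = (q - 4)*(q - 2)*(q - 1)*(q)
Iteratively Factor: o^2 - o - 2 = (o + 1)*(o - 2)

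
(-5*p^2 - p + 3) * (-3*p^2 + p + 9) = 15*p^4 - 2*p^3 - 55*p^2 - 6*p + 27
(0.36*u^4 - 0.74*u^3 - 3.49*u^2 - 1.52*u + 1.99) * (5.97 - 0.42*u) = -0.1512*u^5 + 2.46*u^4 - 2.952*u^3 - 20.1969*u^2 - 9.9102*u + 11.8803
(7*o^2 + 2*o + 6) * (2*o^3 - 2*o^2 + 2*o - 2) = 14*o^5 - 10*o^4 + 22*o^3 - 22*o^2 + 8*o - 12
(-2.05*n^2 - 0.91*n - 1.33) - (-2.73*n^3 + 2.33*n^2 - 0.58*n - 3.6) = 2.73*n^3 - 4.38*n^2 - 0.33*n + 2.27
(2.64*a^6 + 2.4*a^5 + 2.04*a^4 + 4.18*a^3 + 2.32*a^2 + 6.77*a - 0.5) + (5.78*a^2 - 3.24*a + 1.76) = 2.64*a^6 + 2.4*a^5 + 2.04*a^4 + 4.18*a^3 + 8.1*a^2 + 3.53*a + 1.26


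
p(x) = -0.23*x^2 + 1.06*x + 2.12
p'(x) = 1.06 - 0.46*x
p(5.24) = 1.36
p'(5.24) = -1.35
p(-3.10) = -3.38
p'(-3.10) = 2.49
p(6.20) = -0.15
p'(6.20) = -1.79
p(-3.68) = -4.90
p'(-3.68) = 2.75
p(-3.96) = -5.68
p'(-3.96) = 2.88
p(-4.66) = -7.81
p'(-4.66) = 3.20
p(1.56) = 3.21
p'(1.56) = 0.34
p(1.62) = 3.23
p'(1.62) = 0.31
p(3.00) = 3.23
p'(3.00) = -0.32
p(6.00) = 0.20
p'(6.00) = -1.70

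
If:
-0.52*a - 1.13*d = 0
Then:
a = -2.17307692307692*d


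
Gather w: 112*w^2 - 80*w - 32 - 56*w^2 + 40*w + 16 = 56*w^2 - 40*w - 16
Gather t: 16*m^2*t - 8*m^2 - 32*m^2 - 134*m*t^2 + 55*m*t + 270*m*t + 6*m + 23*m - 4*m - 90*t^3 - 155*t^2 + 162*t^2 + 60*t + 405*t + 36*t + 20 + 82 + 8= -40*m^2 + 25*m - 90*t^3 + t^2*(7 - 134*m) + t*(16*m^2 + 325*m + 501) + 110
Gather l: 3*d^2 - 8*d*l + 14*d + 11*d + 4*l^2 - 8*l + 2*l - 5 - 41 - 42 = 3*d^2 + 25*d + 4*l^2 + l*(-8*d - 6) - 88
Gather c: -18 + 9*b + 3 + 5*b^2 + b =5*b^2 + 10*b - 15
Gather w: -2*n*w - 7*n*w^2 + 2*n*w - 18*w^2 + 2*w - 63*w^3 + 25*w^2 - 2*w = -63*w^3 + w^2*(7 - 7*n)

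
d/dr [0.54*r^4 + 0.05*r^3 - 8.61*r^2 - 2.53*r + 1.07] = 2.16*r^3 + 0.15*r^2 - 17.22*r - 2.53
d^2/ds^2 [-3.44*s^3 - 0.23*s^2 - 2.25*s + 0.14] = -20.64*s - 0.46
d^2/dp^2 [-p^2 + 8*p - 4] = -2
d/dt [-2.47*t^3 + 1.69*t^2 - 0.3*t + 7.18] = -7.41*t^2 + 3.38*t - 0.3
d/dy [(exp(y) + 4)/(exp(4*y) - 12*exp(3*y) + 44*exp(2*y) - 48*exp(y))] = (-3*exp(4*y) + 8*exp(3*y) + 100*exp(2*y) - 352*exp(y) + 192)*exp(-y)/(exp(6*y) - 24*exp(5*y) + 232*exp(4*y) - 1152*exp(3*y) + 3088*exp(2*y) - 4224*exp(y) + 2304)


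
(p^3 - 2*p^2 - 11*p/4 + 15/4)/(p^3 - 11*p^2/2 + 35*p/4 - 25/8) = 2*(2*p^2 + p - 3)/(4*p^2 - 12*p + 5)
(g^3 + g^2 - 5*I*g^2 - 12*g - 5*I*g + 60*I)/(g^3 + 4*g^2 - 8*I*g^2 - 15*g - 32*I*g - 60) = (g - 3)/(g - 3*I)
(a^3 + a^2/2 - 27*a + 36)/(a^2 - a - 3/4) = 2*(a^2 + 2*a - 24)/(2*a + 1)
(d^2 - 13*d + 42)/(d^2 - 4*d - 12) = (d - 7)/(d + 2)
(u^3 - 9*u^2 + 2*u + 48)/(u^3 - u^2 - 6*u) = (u - 8)/u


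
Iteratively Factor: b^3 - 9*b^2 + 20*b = (b - 5)*(b^2 - 4*b) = (b - 5)*(b - 4)*(b)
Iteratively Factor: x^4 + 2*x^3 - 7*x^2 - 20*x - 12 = (x + 2)*(x^3 - 7*x - 6) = (x + 2)^2*(x^2 - 2*x - 3) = (x - 3)*(x + 2)^2*(x + 1)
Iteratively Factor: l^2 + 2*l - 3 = (l - 1)*(l + 3)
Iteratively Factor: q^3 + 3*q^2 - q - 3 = (q - 1)*(q^2 + 4*q + 3) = (q - 1)*(q + 1)*(q + 3)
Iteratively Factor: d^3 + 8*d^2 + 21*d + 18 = (d + 3)*(d^2 + 5*d + 6) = (d + 2)*(d + 3)*(d + 3)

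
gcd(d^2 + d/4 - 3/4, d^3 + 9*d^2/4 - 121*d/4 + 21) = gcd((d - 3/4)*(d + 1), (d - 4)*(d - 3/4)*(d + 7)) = d - 3/4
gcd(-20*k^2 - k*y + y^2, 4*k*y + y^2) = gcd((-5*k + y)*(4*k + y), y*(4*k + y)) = 4*k + y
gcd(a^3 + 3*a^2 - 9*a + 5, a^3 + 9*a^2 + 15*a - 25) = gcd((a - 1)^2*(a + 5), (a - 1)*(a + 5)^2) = a^2 + 4*a - 5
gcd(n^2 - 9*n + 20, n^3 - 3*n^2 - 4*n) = n - 4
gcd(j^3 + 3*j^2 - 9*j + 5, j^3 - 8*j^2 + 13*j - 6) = j^2 - 2*j + 1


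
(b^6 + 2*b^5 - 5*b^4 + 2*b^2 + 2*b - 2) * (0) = 0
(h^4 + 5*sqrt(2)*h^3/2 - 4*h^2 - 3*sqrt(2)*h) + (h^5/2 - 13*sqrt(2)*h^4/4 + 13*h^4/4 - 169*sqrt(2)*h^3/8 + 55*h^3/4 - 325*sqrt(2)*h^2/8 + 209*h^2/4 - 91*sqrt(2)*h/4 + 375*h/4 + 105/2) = h^5/2 - 13*sqrt(2)*h^4/4 + 17*h^4/4 - 149*sqrt(2)*h^3/8 + 55*h^3/4 - 325*sqrt(2)*h^2/8 + 193*h^2/4 - 103*sqrt(2)*h/4 + 375*h/4 + 105/2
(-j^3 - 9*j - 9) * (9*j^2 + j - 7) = -9*j^5 - j^4 - 74*j^3 - 90*j^2 + 54*j + 63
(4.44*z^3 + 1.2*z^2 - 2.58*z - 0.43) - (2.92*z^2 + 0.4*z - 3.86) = 4.44*z^3 - 1.72*z^2 - 2.98*z + 3.43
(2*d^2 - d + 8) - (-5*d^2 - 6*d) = 7*d^2 + 5*d + 8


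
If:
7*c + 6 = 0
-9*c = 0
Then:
No Solution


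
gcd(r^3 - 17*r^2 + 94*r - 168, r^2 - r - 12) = r - 4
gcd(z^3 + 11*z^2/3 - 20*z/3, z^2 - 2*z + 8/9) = z - 4/3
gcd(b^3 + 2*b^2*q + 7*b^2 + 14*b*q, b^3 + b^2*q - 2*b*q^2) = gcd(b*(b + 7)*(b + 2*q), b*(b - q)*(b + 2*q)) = b^2 + 2*b*q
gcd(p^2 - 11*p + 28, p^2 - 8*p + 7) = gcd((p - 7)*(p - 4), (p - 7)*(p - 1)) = p - 7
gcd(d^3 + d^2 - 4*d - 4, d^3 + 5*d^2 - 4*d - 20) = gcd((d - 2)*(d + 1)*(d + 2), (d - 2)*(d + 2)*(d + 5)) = d^2 - 4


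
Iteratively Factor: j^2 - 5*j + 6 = (j - 2)*(j - 3)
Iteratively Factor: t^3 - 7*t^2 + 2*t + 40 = (t - 5)*(t^2 - 2*t - 8) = (t - 5)*(t - 4)*(t + 2)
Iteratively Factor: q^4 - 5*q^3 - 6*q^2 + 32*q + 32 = (q - 4)*(q^3 - q^2 - 10*q - 8) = (q - 4)^2*(q^2 + 3*q + 2) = (q - 4)^2*(q + 2)*(q + 1)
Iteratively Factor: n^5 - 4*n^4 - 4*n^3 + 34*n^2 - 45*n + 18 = (n + 3)*(n^4 - 7*n^3 + 17*n^2 - 17*n + 6) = (n - 1)*(n + 3)*(n^3 - 6*n^2 + 11*n - 6) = (n - 1)^2*(n + 3)*(n^2 - 5*n + 6) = (n - 3)*(n - 1)^2*(n + 3)*(n - 2)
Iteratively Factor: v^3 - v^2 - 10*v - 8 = (v - 4)*(v^2 + 3*v + 2) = (v - 4)*(v + 1)*(v + 2)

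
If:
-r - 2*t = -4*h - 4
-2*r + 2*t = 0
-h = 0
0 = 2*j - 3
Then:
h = 0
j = 3/2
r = 4/3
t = 4/3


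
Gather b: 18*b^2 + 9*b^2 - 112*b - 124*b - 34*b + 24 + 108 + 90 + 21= 27*b^2 - 270*b + 243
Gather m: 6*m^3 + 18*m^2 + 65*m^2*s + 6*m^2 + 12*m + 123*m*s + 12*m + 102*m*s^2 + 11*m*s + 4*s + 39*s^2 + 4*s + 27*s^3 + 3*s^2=6*m^3 + m^2*(65*s + 24) + m*(102*s^2 + 134*s + 24) + 27*s^3 + 42*s^2 + 8*s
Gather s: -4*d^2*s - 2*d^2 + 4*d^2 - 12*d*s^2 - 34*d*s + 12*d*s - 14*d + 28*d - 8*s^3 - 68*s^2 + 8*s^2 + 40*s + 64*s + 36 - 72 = 2*d^2 + 14*d - 8*s^3 + s^2*(-12*d - 60) + s*(-4*d^2 - 22*d + 104) - 36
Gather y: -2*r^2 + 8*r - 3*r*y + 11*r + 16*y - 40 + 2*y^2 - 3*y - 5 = -2*r^2 + 19*r + 2*y^2 + y*(13 - 3*r) - 45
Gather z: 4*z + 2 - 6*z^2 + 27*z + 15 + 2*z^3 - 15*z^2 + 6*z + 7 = 2*z^3 - 21*z^2 + 37*z + 24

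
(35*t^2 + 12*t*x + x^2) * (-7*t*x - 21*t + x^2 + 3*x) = -245*t^3*x - 735*t^3 - 49*t^2*x^2 - 147*t^2*x + 5*t*x^3 + 15*t*x^2 + x^4 + 3*x^3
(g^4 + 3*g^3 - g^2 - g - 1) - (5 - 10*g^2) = g^4 + 3*g^3 + 9*g^2 - g - 6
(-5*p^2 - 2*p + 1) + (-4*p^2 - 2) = -9*p^2 - 2*p - 1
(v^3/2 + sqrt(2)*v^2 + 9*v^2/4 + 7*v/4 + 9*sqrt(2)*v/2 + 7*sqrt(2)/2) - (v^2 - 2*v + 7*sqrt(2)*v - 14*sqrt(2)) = v^3/2 + 5*v^2/4 + sqrt(2)*v^2 - 5*sqrt(2)*v/2 + 15*v/4 + 35*sqrt(2)/2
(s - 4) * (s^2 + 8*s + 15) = s^3 + 4*s^2 - 17*s - 60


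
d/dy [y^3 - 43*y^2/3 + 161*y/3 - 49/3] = 3*y^2 - 86*y/3 + 161/3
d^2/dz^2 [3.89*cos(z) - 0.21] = -3.89*cos(z)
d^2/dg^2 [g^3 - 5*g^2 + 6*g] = 6*g - 10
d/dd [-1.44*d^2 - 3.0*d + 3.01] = -2.88*d - 3.0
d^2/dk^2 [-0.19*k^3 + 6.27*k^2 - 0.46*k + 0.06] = 12.54 - 1.14*k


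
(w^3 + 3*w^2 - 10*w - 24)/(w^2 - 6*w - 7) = (-w^3 - 3*w^2 + 10*w + 24)/(-w^2 + 6*w + 7)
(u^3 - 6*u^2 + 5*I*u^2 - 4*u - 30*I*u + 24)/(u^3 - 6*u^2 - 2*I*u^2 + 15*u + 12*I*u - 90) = (u^2 + 5*I*u - 4)/(u^2 - 2*I*u + 15)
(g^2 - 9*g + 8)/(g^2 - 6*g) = (g^2 - 9*g + 8)/(g*(g - 6))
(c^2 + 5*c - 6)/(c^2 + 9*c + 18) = (c - 1)/(c + 3)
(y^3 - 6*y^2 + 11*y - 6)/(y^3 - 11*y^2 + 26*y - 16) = (y - 3)/(y - 8)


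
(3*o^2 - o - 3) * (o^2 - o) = 3*o^4 - 4*o^3 - 2*o^2 + 3*o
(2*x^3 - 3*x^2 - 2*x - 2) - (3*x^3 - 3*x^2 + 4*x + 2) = -x^3 - 6*x - 4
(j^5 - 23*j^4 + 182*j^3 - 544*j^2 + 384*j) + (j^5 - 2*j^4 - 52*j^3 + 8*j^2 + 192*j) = 2*j^5 - 25*j^4 + 130*j^3 - 536*j^2 + 576*j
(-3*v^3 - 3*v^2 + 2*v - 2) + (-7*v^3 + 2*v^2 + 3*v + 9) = -10*v^3 - v^2 + 5*v + 7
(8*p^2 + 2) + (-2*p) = 8*p^2 - 2*p + 2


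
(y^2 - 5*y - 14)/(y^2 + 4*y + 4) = (y - 7)/(y + 2)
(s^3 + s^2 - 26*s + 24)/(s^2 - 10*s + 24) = (s^2 + 5*s - 6)/(s - 6)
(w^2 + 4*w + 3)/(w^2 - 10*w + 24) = (w^2 + 4*w + 3)/(w^2 - 10*w + 24)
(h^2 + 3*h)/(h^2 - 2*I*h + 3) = h*(h + 3)/(h^2 - 2*I*h + 3)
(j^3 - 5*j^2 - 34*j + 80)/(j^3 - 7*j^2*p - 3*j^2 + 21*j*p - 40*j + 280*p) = (2 - j)/(-j + 7*p)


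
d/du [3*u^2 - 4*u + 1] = 6*u - 4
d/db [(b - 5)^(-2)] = -2/(b - 5)^3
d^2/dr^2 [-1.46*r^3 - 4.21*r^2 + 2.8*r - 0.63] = -8.76*r - 8.42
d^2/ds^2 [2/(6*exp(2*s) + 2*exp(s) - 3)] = 4*(4*(6*exp(s) + 1)^2*exp(s) - (12*exp(s) + 1)*(6*exp(2*s) + 2*exp(s) - 3))*exp(s)/(6*exp(2*s) + 2*exp(s) - 3)^3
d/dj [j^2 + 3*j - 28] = 2*j + 3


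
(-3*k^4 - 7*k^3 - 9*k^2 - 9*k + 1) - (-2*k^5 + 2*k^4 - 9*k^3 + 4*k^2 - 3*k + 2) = 2*k^5 - 5*k^4 + 2*k^3 - 13*k^2 - 6*k - 1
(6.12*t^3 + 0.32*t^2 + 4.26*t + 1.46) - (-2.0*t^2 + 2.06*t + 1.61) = 6.12*t^3 + 2.32*t^2 + 2.2*t - 0.15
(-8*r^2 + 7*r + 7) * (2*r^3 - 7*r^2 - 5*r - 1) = -16*r^5 + 70*r^4 + 5*r^3 - 76*r^2 - 42*r - 7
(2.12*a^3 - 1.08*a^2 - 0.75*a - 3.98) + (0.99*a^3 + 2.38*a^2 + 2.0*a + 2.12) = 3.11*a^3 + 1.3*a^2 + 1.25*a - 1.86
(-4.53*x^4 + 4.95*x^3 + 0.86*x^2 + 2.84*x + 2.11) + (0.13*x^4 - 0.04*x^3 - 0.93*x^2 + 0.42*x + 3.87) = -4.4*x^4 + 4.91*x^3 - 0.0700000000000001*x^2 + 3.26*x + 5.98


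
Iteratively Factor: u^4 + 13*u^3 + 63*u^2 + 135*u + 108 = (u + 3)*(u^3 + 10*u^2 + 33*u + 36) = (u + 3)^2*(u^2 + 7*u + 12) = (u + 3)^3*(u + 4)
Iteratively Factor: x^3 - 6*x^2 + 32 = (x - 4)*(x^2 - 2*x - 8) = (x - 4)*(x + 2)*(x - 4)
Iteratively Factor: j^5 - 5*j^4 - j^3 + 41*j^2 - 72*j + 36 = (j - 3)*(j^4 - 2*j^3 - 7*j^2 + 20*j - 12) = (j - 3)*(j + 3)*(j^3 - 5*j^2 + 8*j - 4) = (j - 3)*(j - 2)*(j + 3)*(j^2 - 3*j + 2) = (j - 3)*(j - 2)*(j - 1)*(j + 3)*(j - 2)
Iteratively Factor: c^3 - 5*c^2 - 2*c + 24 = (c - 4)*(c^2 - c - 6) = (c - 4)*(c + 2)*(c - 3)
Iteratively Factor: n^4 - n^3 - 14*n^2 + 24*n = (n - 2)*(n^3 + n^2 - 12*n) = (n - 3)*(n - 2)*(n^2 + 4*n) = n*(n - 3)*(n - 2)*(n + 4)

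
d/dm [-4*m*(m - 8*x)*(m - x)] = -12*m^2 + 72*m*x - 32*x^2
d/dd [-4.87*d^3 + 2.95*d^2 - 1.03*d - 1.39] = -14.61*d^2 + 5.9*d - 1.03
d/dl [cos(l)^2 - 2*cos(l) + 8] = 2*(1 - cos(l))*sin(l)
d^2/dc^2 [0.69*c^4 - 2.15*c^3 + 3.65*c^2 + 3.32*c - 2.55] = 8.28*c^2 - 12.9*c + 7.3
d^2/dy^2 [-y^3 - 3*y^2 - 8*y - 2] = -6*y - 6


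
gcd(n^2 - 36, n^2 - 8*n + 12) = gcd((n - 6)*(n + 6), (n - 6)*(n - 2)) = n - 6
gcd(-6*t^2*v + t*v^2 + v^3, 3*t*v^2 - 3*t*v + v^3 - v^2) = 3*t*v + v^2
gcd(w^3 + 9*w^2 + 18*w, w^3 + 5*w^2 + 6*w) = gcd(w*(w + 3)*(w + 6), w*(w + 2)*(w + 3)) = w^2 + 3*w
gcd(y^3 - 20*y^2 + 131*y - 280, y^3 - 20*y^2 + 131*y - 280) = y^3 - 20*y^2 + 131*y - 280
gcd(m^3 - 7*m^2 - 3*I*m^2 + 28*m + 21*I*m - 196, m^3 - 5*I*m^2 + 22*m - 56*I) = m^2 - 3*I*m + 28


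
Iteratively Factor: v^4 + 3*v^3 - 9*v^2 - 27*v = (v + 3)*(v^3 - 9*v) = (v + 3)^2*(v^2 - 3*v) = (v - 3)*(v + 3)^2*(v)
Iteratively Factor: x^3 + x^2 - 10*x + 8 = (x - 2)*(x^2 + 3*x - 4) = (x - 2)*(x - 1)*(x + 4)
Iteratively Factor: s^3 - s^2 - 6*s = (s - 3)*(s^2 + 2*s) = (s - 3)*(s + 2)*(s)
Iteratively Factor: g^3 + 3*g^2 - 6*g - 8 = (g + 4)*(g^2 - g - 2) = (g + 1)*(g + 4)*(g - 2)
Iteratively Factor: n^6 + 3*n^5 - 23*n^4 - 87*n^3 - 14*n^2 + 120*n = (n)*(n^5 + 3*n^4 - 23*n^3 - 87*n^2 - 14*n + 120) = n*(n + 4)*(n^4 - n^3 - 19*n^2 - 11*n + 30) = n*(n + 2)*(n + 4)*(n^3 - 3*n^2 - 13*n + 15) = n*(n + 2)*(n + 3)*(n + 4)*(n^2 - 6*n + 5) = n*(n - 1)*(n + 2)*(n + 3)*(n + 4)*(n - 5)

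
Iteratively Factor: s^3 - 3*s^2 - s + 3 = (s + 1)*(s^2 - 4*s + 3) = (s - 3)*(s + 1)*(s - 1)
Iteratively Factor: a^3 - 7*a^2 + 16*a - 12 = (a - 2)*(a^2 - 5*a + 6) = (a - 3)*(a - 2)*(a - 2)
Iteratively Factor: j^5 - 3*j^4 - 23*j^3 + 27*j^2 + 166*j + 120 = (j - 5)*(j^4 + 2*j^3 - 13*j^2 - 38*j - 24) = (j - 5)*(j + 1)*(j^3 + j^2 - 14*j - 24) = (j - 5)*(j + 1)*(j + 2)*(j^2 - j - 12) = (j - 5)*(j - 4)*(j + 1)*(j + 2)*(j + 3)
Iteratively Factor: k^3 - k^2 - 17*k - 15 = (k + 3)*(k^2 - 4*k - 5) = (k + 1)*(k + 3)*(k - 5)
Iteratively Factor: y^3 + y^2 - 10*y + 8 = (y - 2)*(y^2 + 3*y - 4) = (y - 2)*(y + 4)*(y - 1)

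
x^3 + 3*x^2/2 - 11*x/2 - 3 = (x - 2)*(x + 1/2)*(x + 3)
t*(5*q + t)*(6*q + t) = 30*q^2*t + 11*q*t^2 + t^3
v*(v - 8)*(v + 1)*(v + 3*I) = v^4 - 7*v^3 + 3*I*v^3 - 8*v^2 - 21*I*v^2 - 24*I*v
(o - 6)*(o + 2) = o^2 - 4*o - 12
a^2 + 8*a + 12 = (a + 2)*(a + 6)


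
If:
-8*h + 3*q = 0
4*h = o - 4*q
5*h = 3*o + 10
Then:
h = -10/39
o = -440/117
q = -80/117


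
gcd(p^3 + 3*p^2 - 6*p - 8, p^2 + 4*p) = p + 4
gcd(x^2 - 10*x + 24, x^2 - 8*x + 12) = x - 6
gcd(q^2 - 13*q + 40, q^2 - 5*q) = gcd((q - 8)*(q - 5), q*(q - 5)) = q - 5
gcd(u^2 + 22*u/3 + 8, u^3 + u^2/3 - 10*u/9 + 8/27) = u + 4/3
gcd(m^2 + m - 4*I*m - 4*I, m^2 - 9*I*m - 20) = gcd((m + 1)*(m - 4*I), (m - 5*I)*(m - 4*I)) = m - 4*I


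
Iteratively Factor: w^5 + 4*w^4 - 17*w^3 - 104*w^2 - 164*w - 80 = (w + 2)*(w^4 + 2*w^3 - 21*w^2 - 62*w - 40) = (w + 2)*(w + 4)*(w^3 - 2*w^2 - 13*w - 10) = (w - 5)*(w + 2)*(w + 4)*(w^2 + 3*w + 2) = (w - 5)*(w + 1)*(w + 2)*(w + 4)*(w + 2)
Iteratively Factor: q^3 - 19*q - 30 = (q + 2)*(q^2 - 2*q - 15) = (q - 5)*(q + 2)*(q + 3)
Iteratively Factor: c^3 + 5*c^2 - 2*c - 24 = (c + 4)*(c^2 + c - 6) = (c - 2)*(c + 4)*(c + 3)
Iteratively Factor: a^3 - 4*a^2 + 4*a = (a - 2)*(a^2 - 2*a) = a*(a - 2)*(a - 2)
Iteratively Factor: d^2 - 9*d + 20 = (d - 4)*(d - 5)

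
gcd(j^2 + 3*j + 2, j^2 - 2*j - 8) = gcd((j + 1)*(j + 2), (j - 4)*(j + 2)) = j + 2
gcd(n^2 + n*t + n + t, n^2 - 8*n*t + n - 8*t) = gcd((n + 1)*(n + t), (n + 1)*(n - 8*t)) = n + 1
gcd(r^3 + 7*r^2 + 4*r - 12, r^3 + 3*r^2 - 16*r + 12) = r^2 + 5*r - 6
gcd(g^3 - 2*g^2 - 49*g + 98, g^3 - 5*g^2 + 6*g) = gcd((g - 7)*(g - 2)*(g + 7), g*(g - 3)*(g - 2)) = g - 2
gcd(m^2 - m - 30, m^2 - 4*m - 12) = m - 6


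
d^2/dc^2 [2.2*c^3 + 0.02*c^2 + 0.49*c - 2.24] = 13.2*c + 0.04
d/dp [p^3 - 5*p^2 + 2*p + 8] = 3*p^2 - 10*p + 2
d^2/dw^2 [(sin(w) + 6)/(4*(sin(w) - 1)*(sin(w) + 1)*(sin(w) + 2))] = (-15*(1 - cos(w)^2)^2 - sin(w)^5 + 69*sin(w)*cos(w)^2/2 - 85*sin(w)/2 + 22*cos(w)^2 - 36)/((sin(w) + 2)^3*cos(w)^4)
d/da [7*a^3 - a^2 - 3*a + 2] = 21*a^2 - 2*a - 3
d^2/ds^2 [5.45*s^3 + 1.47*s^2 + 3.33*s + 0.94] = 32.7*s + 2.94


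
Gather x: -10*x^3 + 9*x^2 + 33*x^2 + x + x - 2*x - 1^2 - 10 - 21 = -10*x^3 + 42*x^2 - 32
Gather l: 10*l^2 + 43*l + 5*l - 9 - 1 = 10*l^2 + 48*l - 10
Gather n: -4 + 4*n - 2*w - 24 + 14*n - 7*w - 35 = 18*n - 9*w - 63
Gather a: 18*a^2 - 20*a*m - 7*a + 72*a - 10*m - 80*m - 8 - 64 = 18*a^2 + a*(65 - 20*m) - 90*m - 72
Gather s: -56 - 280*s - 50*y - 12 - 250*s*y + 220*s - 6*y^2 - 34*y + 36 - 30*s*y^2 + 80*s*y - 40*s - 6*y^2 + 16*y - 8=s*(-30*y^2 - 170*y - 100) - 12*y^2 - 68*y - 40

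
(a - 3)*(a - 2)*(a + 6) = a^3 + a^2 - 24*a + 36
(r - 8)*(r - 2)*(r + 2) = r^3 - 8*r^2 - 4*r + 32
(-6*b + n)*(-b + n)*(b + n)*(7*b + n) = 42*b^4 - b^3*n - 43*b^2*n^2 + b*n^3 + n^4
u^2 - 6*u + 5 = (u - 5)*(u - 1)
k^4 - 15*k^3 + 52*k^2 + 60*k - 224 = (k - 8)*(k - 7)*(k - 2)*(k + 2)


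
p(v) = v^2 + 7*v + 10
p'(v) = 2*v + 7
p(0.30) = 12.19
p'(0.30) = 7.60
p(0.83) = 16.50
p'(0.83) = 8.66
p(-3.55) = -2.25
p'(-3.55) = -0.10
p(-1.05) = 3.75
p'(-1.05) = 4.90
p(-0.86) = 4.72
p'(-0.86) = 5.28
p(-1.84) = 0.51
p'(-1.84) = 3.32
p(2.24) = 30.70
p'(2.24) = 11.48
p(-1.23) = 2.90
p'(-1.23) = 4.54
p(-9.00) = 28.00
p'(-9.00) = -11.00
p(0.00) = 10.00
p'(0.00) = 7.00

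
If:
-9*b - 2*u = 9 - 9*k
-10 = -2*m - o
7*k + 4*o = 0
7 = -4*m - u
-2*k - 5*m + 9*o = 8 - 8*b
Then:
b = 3741/569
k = 504/569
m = 3286/569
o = -882/569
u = -17127/569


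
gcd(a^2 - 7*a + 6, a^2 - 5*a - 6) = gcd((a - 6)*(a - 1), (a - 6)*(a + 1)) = a - 6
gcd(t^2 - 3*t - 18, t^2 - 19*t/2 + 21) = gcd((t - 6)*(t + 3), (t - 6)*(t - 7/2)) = t - 6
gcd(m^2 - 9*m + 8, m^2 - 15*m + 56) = m - 8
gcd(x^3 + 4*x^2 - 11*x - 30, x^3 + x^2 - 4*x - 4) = x + 2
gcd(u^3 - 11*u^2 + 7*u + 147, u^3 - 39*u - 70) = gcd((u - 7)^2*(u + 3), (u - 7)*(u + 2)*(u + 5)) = u - 7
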